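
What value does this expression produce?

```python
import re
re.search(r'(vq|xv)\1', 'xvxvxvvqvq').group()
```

'xvxv'

A backreference is literal: `\1` must see the identical characters the first group matched.
`search` walks the string left to right and returns the first match it finds.
The match spans [0:4] → 'xvxv'.
Captured: group 1 = 'xv'.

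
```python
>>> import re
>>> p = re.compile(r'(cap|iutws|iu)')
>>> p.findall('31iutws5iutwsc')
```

['iutws', 'iutws']

`|` is ordered: at each position the engine commits to the first alternative that works.
With a single group, `findall` returns only what that group captured — 2 items.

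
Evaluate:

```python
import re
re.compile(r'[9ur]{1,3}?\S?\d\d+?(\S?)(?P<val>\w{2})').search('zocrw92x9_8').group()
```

'rw92x9_'

This matches 1 to 3 of one of [9ur] (lazy); then optionally a non-whitespace character, then a digit, then one or more of a digit (lazy); then optionally a non-whitespace character (captured); then exactly 2 of a word character (captured as 'val').
`re.search` scans for the first position where the pattern succeeds.
The match spans [3:10] → 'rw92x9_'.
Captured: group 1 = 'x', group 2 = '9_'.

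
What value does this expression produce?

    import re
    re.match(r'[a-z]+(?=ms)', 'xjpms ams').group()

'xjp'

The positive lookaround only admits positions where the adjacent text matches; those characters stay outside the span.
With `match`, the pattern is implicitly anchored at the beginning.
The match spans [0:3] → 'xjp'.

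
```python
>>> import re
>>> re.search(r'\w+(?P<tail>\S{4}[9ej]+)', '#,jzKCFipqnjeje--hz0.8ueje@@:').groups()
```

This matches one or more of a word character; then exactly 4 of a non-whitespace character, then one or more of one of [9ej] (captured as 'tail').
Unlike `match`, `search` isn't anchored — it looks for the pattern anywhere in the string.
The match spans [2:15] → 'jzKCFipqnjeje'.
Captured: group 1 = 'njeje'.

('njeje',)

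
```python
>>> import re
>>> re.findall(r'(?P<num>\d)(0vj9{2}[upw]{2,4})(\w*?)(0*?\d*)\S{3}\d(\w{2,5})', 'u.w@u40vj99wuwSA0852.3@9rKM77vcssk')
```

[('4', '0vj99wuw', '', '', '52')]

Pattern: a digit (captured as 'num'); then the literal '0vj', then exactly 2 of a literal '9', then 2 to 4 of one of [upw] (captured); then zero or more of a word character (lazy) (captured); then zero or more of the literal '0' (lazy), then zero or more of a digit (captured); then exactly 3 of a non-whitespace character, then a digit; then 2 to 5 of a word character (captured).
With the lazy modifier that quantifier settles for the fewest repetitions that let the rest of the pattern succeed (the atoms after it are unaffected and can still be greedy).
Walking the string: at [5:20] match '40vj99wuwSA0852', groups = ('4', '0vj99wuw', '', '', '52').
5 groups means the one result is a tuple of 5 captured strings — 1 here.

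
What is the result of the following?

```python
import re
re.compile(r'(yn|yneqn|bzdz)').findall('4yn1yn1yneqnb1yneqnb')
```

Branches in `(...|...)` are attempted left-to-right; the first branch that allows the whole pattern to succeed is taken.
Walking the string: at [1:3] match 'yn', group 1 = 'yn'; at [4:6] match 'yn', group 1 = 'yn'; at [7:9] match 'yn', group 1 = 'yn'; at [14:16] match 'yn', group 1 = 'yn'.
One capturing group, so `findall` returns just the captured substring from each match — 4 in all.

['yn', 'yn', 'yn', 'yn']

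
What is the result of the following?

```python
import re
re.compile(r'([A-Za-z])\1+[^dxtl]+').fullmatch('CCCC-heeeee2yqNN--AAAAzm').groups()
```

('C',)

The backreference `\1` re-matches whatever the first group consumed, character for character.
`re.fullmatch` requires the pattern to consume the entire string.
The match spans [0:24] → 'CCCC-heeeee2yqNN--AAAAzm'.
Captured: group 1 = 'C'.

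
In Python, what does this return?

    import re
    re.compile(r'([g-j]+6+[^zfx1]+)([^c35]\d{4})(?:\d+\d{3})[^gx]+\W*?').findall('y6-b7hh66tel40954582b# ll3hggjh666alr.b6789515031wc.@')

[('hh66tel40954582b# ll3hggjh666alr.b6', '78951')]

`findall` packs the 2 group values into a tuple for every match.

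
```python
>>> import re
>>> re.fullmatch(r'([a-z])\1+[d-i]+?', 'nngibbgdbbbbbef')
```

None

For `fullmatch`, every character of the input must be accounted for by the pattern.
Here the string isn't matched end-to-end, so the call returns None.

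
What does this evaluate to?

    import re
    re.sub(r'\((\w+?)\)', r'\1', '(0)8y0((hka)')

'08y0(hka'

Matches: at [0:3] → '(0)'; at [7:12] → '(hka)'.
`\1` in the replacement pulls in group 1's text for each match.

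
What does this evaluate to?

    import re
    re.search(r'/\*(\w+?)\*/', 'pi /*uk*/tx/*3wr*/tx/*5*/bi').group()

`search` walks the string left to right and returns the first match it finds.
The match spans [3:9] → '/*uk*/'.
Captured: group 1 = 'uk'.

'/*uk*/'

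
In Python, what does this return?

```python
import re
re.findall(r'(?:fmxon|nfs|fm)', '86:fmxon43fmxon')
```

`|` is ordered: at each position the engine commits to the first alternative that works.
Matches: at [3:8] → 'fmxon'; at [10:15] → 'fmxon'.
With no groups in the pattern, `findall` gives back each whole match — 2 here.

['fmxon', 'fmxon']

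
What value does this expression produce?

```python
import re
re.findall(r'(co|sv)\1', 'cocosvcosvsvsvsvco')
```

A backreference is literal: `\1` must see the identical characters the first group matched.
Scanning left to right: at [0:4] match 'coco', group 1 = 'co'; at [8:12] match 'svsv', group 1 = 'sv'; at [12:16] match 'svsv', group 1 = 'sv'.
Because there's exactly one group, `findall` drops the full match and keeps group 1 from each hit.

['co', 'sv', 'sv']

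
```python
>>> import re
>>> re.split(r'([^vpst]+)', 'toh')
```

Pattern: one or more of any character except [vpst] (captured).
Matches to split on: at [1:3] → 'oh'.
Because the pattern has a capturing group, `split` also inserts each captured text between the pieces.

['t', 'oh', '']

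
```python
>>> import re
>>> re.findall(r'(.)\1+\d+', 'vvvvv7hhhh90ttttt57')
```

`\1` is not a pattern — it's the concrete string captured by group 1, re-applied verbatim.
Matches: at [0:6] match 'vvvvv7', group 1 = 'v'; at [6:12] match 'hhhh90', group 1 = 'h'; at [12:19] match 'ttttt57', group 1 = 't'.
With a single group, `findall` returns only what that group captured — 3 items.

['v', 'h', 't']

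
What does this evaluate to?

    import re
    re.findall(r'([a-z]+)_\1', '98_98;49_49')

A backreference is literal: `\1` must see the identical characters the first group matched.
`findall` collects group 1 from each match (0 total).
Nothing in the string satisfies the pattern, so the list is empty.

[]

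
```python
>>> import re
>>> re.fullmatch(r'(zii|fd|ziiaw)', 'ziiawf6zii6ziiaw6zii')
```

None

`fullmatch` succeeds only if the pattern covers the string from start to end.
Here the pattern can't cover the whole string, so the call returns None.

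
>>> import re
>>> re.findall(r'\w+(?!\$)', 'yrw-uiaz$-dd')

['yrw', 'uia', 'dd']

The negative lookahead/lookbehind blocks any match where the forbidden context is present.
No capturing groups, so `findall` returns the 3 full match strings.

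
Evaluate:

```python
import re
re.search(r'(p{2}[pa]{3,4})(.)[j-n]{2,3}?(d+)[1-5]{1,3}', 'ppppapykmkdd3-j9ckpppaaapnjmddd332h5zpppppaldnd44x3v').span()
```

(0, 13)

This matches exactly 2 of the literal 'p', then 3 to 4 of one of [pa] (captured); then any character (captured); then 2 to 3 of a character in [j-n] (lazy); then one or more of a literal 'd' (captured); then 1 to 3 of a character in [1-5].
`search` walks the string left to right and returns the first match it finds.
The match spans [0:13] → 'ppppapykmkdd3'.
Captured: group 1 = 'ppppap', group 2 = 'y', group 3 = 'dd'.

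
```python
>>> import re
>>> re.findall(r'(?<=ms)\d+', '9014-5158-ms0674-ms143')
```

['0674', '143']

The positive lookaround only admits positions where the adjacent text matches; those characters stay outside the span.
Since nothing is captured, `findall` lists the 2 matched substrings directly.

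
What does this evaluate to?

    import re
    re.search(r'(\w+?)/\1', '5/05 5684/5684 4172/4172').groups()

('5684',)

The match spans [5:14] → '5684/5684'.
Captured: group 1 = '5684'.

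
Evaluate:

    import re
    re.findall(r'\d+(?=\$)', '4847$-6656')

['4847']

Because the assertion is zero-width, the text it checks is not consumed and won't appear in the result.
No capturing groups, so `findall` returns the 1 full match string.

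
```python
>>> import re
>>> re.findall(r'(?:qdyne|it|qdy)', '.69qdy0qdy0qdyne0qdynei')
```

['qdy', 'qdy', 'qdyne', 'qdyne']

Alternation isn't longest-match — the leftmost alternative that fits at this position is chosen.
Since nothing is captured, `findall` lists the 4 matched substrings directly.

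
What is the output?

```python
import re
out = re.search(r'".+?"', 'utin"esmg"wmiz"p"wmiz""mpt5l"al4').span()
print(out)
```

(4, 10)

A `+?`/`*?`/`{m,n}?` starts at its minimum and grows only as far as needed for what follows to match.
`re.search` scans for the first position where the pattern succeeds.
The match spans [4:10] → '"esmg"'.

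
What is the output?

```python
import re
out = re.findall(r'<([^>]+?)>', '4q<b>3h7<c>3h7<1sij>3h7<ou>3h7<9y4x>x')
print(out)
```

['b', 'c', '1sij', 'ou', '9y4x']

Scanning left to right: at [2:5] match '<b>', group 1 = 'b'; at [8:11] match '<c>', group 1 = 'c'; at [14:20] match '<1sij>', group 1 = '1sij'; at [23:27] match '<ou>', group 1 = 'ou'; at [30:36] match '<9y4x>', group 1 = '9y4x'.
Because there's exactly one group, `findall` drops the full match and keeps group 1 from each hit.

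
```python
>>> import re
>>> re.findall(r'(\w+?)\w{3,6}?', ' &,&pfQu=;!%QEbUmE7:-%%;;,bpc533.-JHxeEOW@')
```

Pattern: one or more of a word character (lazy) (captured); then 3 to 6 of a word character (lazy).
Because the quantifier is non-greedy, it stops expanding at the earliest point where the rest of the pattern can succeed.
Walking the string: at [4:8] match 'pfQu', group 1 = 'p'; at [12:16] match 'QEbU', group 1 = 'Q'; at [26:30] match 'bpc5', group 1 = 'b'; at [34:38] match 'JHxe', group 1 = 'J'.
`findall` collects group 1 from each match (4 total).

['p', 'Q', 'b', 'J']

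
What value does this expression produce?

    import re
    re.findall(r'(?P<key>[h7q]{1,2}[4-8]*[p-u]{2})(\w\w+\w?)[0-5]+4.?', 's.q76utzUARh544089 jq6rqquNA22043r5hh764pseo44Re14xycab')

Pattern: 1 to 2 of one of [h7q], then zero or more of a character in [4-8], then exactly 2 of a character in [p-u] (captured as 'key'); then a word character, then one or more of a word character, then optionally a word character (captured); then one or more of a character in [0-5]; then the literal '4', then optionally any character.
Walking the string: at [2:16] match 'q76utzUARh5440', groups = ('q76ut', 'zUARh5'); at [20:51] match 'q6rqquNA22043r5hh764pseo44Re14x', groups = ('q6rq', 'quNA22043r5hh764pseo44Re').
With 2 capturing groups, `findall` returns a 2-tuple per match.

[('q76ut', 'zUARh5'), ('q6rq', 'quNA22043r5hh764pseo44Re')]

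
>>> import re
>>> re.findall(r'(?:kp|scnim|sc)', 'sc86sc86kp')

['sc', 'sc', 'kp']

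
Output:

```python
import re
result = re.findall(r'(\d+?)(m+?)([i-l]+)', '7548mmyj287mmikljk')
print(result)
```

[('287', 'mm', 'ikljk')]

This matches one or more of a digit (lazy) (captured); then one or more of a literal 'm' (lazy) (captured); then one or more of a character in [i-l] (captured).
`findall` packs the 3 group values into a tuple for every match.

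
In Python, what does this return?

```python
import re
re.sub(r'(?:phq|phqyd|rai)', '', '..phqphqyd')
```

Alternation tries branches left to right and keeps the first one that lets the overall match succeed at that position.
Every occurrence is swapped for ''.

'..yd'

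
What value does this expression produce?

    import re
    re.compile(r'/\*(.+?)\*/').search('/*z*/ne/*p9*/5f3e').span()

The match spans [0:5] → '/*z*/'.

(0, 5)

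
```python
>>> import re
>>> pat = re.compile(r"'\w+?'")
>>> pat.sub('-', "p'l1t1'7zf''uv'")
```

Matches: at [1:7] → "'l1t1'"; at [11:15] → "'uv'".
Every occurrence is swapped for '-'.

"p-7zf'-"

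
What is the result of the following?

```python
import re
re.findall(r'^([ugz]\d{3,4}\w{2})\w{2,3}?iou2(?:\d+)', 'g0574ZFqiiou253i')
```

['g0574ZF']

The pattern matches anchored at the start of the string; then one of [ugz], then 3 to 4 of a digit, then exactly 2 of a word character (captured); then 2 to 3 of a word character (lazy), then the literal 'iou', then the literal '2'; then one or more of a digit (non-capturing group).
Scanning left to right: at [0:15] match 'g0574ZFqiiou253', group 1 = 'g0574ZF'.
With a single group, `findall` returns only what that group captured — 1 item.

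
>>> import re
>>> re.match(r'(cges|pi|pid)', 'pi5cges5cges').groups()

('pi',)

With `match`, the pattern is implicitly anchored at the beginning.
The match spans [0:2] → 'pi'.
Captured: group 1 = 'pi'.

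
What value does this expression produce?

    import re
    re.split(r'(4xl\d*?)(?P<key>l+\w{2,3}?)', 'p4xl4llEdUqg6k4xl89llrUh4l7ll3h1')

['p', '4xl4', 'llEd', 'Uqg6k', '4xl89', 'llrU', 'h4l7ll3h1']

This matches the literal '4xl', then zero or more of a digit (lazy) (captured); then one or more of a literal 'l', then 2 to 3 of a word character (lazy) (captured as 'key').
The `?` after the quantifier makes it lazy — it takes as little as possible before letting the rest of the pattern try.
Matches to split on: at [1:9] → '4xl4llEd'; at [14:23] → '4xl89llrU'.
Because the pattern has a capturing group, `split` also inserts each captured text between the pieces.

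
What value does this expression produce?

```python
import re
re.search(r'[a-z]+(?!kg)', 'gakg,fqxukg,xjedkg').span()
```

`(?!…)`/`(?<!…)` only lets a position through if the neighbouring text does NOT match; no characters are consumed.
`search` walks the string left to right and returns the first match it finds.
The match spans [0:4] → 'gakg'.

(0, 4)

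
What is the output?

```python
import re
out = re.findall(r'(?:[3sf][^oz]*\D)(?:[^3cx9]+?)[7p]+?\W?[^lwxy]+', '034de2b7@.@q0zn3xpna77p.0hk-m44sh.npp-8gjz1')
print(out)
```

Pattern: one of [3sf], then zero or more of any character except [oz], then a non-digit (non-capturing group); then one or more of any character except [3cx9] (lazy) (non-capturing group); then one or more of one of [7p] (lazy), then optionally a non-word character; then one or more of any character except [lwxy].
Scanning left to right: at [1:16] → '34de2b7@.@q0zn3'; at [31:43] → 'sh.npp-8gjz1'.
`findall` yields the raw match text (2 of them) because the pattern has no groups.

['34de2b7@.@q0zn3', 'sh.npp-8gjz1']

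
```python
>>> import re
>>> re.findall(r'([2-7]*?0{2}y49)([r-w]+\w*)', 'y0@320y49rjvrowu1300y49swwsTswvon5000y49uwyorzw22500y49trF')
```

Pattern: zero or more of a character in [2-7] (lazy), then exactly 2 of the literal '0', then the literal 'y49' (captured); then one or more of a character in [r-w], then zero or more of a word character (captured).
Walking the string: at [17:58] match '300y49swwsTswvon5000y49uwyorzw22500y49trF', groups = ('300y49', 'swwsTswvon5000y49uwyorzw22500y49trF').
With 2 capturing groups, `findall` returns a 2-tuple per match.

[('300y49', 'swwsTswvon5000y49uwyorzw22500y49trF')]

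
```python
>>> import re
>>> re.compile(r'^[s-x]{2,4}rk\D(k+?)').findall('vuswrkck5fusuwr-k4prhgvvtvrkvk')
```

['k']

The pattern matches anchored at the start of the string; then 2 to 4 of a character in [s-x], then the literal 'rk'; then a non-digit; then one or more of a literal 'k' (lazy) (captured).
Walking the string: at [0:8] match 'vuswrkck', group 1 = 'k'.
`findall` collects group 1 from the one match (1 total).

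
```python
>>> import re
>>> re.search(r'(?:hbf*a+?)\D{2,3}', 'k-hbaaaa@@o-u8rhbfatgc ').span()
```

(2, 8)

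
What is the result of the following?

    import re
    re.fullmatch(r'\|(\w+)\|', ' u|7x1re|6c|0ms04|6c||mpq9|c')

None

For `fullmatch`, every character of the input must be accounted for by the pattern.
Here the string isn't matched end-to-end, so the call returns None.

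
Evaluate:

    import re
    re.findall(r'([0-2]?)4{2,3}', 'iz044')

This matches optionally a character in [0-2] (captured); then 2 to 3 of a literal '4'.
Walking the string: at [2:5] match '044', group 1 = '0'.
One capturing group, so `findall` returns just the captured substring from the one match — 1 in all.

['0']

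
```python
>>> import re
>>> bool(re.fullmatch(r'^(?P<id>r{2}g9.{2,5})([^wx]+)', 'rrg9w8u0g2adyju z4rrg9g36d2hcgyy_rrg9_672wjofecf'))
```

Pattern: anchored at the start of the string; then exactly 2 of a literal 'r', then the literal 'g9', then 2 to 5 of any character (captured as 'id'); then one or more of any character except [wx] (captured).
`re.fullmatch` is like wrapping the pattern in `^…$` (in single-line mode).
Here the string isn't matched end-to-end, so the call returns None, and `bool(None)` is False.

False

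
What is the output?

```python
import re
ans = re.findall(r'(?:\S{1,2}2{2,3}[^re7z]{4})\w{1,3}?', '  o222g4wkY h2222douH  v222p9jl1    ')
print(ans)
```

['o222g4wkY', 'h2222douH', 'v222p9jl1']

The pattern matches 1 to 2 of a non-whitespace character, then 2 to 3 of a literal '2', then exactly 4 of any character except [re7z] (non-capturing group); then 1 to 3 of a word character (lazy).
Matches: at [2:11] → 'o222g4wkY'; at [12:21] → 'h2222douH'; at [23:32] → 'v222p9jl1'.
No capturing groups, so `findall` returns the 3 full match strings.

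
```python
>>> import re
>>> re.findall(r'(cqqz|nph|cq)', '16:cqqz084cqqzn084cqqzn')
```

['cqqz', 'cqqz', 'cqqz']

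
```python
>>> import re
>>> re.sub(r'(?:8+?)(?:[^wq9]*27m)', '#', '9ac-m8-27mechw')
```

'9ac-m#echw'

Pattern: one or more of a literal '8' (lazy) (non-capturing group); then zero or more of any character except [wq9], then the literal '27m' (non-capturing group).
Matches: at [5:10] → '8-27m'.
`sub` substitutes '#' at each match site.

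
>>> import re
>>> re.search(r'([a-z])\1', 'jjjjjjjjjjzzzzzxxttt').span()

(0, 2)

`\1` is not a pattern — it's the concrete string captured by group 1, re-applied verbatim.
`search` walks the string left to right and returns the first match it finds.
The match spans [0:2] → 'jj'.
Captured: group 1 = 'j'.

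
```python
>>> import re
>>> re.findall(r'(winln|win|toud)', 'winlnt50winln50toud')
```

`|` is ordered: at each position the engine commits to the first alternative that works.
With a single group, `findall` returns only what that group captured — 3 items.

['winln', 'winln', 'toud']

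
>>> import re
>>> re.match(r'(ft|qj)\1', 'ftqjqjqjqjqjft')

None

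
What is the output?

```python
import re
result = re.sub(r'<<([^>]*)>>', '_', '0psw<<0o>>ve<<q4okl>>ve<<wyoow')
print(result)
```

0psw_ve_ve<<wyoow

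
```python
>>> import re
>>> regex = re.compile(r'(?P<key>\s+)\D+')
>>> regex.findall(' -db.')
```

The pattern matches one or more of whitespace (captured as 'key'); then one or more of a non-digit.
Matches: at [0:5] match ' -db.', group 1 = ' '.
`findall` collects group 1 from the one match (1 total).

[' ']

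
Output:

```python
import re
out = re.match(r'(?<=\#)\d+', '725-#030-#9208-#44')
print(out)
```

None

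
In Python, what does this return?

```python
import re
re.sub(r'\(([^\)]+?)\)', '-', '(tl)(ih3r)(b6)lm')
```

'---lm'

Each match is replaced by '-'.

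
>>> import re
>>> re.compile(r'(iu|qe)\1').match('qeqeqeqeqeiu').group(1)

'qe'

After group 1 captures some text, `\1` only succeeds where that same text appears again.
With `match`, the pattern is implicitly anchored at the beginning.
The match spans [0:4] → 'qeqe'.
Captured: group 1 = 'qe'.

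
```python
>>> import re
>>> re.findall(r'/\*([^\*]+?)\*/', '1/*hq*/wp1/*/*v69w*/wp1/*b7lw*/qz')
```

['hq', 'v69w', 'b7lw']

One capturing group, so `findall` returns just the captured substring from each match — 3 in all.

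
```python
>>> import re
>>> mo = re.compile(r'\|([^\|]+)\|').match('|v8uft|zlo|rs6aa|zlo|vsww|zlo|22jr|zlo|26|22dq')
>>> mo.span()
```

`re.match` only tries the pattern at the start of the string.
The match spans [0:7] → '|v8uft|'.
Captured: group 1 = 'v8uft'.

(0, 7)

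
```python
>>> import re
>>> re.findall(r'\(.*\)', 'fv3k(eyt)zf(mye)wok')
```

['(eyt)zf(mye)']

No capturing groups, so `findall` returns the 1 full match string.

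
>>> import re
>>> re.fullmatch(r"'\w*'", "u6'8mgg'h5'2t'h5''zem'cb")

`re.fullmatch` is like wrapping the pattern in `^…$` (in single-line mode).
Here the pattern can't cover the whole string, so the call returns None.

None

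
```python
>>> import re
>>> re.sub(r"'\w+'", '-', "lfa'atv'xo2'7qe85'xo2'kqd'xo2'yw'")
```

'lfa-xo2-xo2-xo2-'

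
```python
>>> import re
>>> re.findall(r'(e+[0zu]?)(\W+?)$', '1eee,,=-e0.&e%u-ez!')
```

Pattern: one or more of a literal 'e', then optionally one of [0zu] (captured); then one or more of a non-word character (lazy) (captured); then anchored at the end.
`findall` packs the 2 group values into a tuple for every match.

[('ez', '!')]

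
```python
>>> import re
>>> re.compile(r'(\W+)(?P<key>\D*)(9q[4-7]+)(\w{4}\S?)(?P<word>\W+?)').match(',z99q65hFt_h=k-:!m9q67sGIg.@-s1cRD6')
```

None

This matches one or more of a non-word character (captured); then zero or more of a non-digit (captured as 'key'); then the literal '9q', then one or more of a character in [4-7] (captured); then exactly 4 of a word character, then optionally a non-whitespace character (captured); then one or more of a non-word character (lazy) (captured as 'word').
`match` is anchored at position 0; if the pattern doesn't fit there, it returns None.
Here the string doesn't start with a match, so the call returns None.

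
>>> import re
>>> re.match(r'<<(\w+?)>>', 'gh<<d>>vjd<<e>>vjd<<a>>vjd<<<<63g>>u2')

None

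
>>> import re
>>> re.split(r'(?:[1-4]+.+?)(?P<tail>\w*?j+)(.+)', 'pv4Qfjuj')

['pv', 'fj', 'uj', '']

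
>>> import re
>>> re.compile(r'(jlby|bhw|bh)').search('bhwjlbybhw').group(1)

'bhw'

The match spans [0:3] → 'bhw'.
Captured: group 1 = 'bhw'.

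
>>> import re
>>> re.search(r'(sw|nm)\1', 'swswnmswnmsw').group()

`\1` is not a pattern — it's the concrete string captured by group 1, re-applied verbatim.
The match spans [0:4] → 'swsw'.

'swsw'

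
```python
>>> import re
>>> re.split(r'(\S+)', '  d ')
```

This matches one or more of a non-whitespace character (captured).
Matches to split on: at [2:3] → 'd'.
The group in the pattern means `split` returns the separators' captures alongside the pieces.

['  ', 'd', ' ']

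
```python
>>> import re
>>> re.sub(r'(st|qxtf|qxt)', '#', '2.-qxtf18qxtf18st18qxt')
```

The regex engine tests alternatives in the order written; an earlier branch that matches wins even if a later one would match more.
Matches: at [3:7] → 'qxtf'; at [9:13] → 'qxtf'; at [15:17] → 'st'; at [19:22] → 'qxt'.
Every occurrence is swapped for '#'.

'2.-#18#18#18#'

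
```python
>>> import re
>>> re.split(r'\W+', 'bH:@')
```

['bH', '']

This matches one or more of a non-word character.
Matches to split on: at [2:4] → ':@'.
`split` removes every match and returns the 2 fragments in between.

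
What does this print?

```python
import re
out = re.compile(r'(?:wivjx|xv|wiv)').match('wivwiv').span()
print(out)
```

(0, 3)

With `match`, the pattern is implicitly anchored at the beginning.
The match spans [0:3] → 'wiv'.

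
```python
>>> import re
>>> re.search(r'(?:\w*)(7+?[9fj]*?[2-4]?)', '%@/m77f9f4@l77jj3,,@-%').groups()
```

Pattern: zero or more of a word character (non-capturing group); then one or more of a literal '7' (lazy), then zero or more of one of [9fj] (lazy), then optionally a character in [2-4] (captured).
A non-greedy quantifier consumes as few characters as it can — just enough that the remainder of the pattern still matches from where it stops; whatever follows it matches normally.
`re.search` scans for the first position where the pattern succeeds.
The match spans [3:6] → 'm77'.
Captured: group 1 = '7'.

('7',)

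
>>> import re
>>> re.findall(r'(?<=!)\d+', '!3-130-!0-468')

The `(?=…)`/`(?<=…)` assertion just peeks at neighbouring text; it doesn't advance the match position.
Walking the string: at [1:2] → '3'; at [8:9] → '0'.
Since nothing is captured, `findall` lists the 2 matched substrings directly.

['3', '0']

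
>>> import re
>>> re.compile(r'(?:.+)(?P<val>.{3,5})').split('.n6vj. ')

['', 'j. ', '']

Pattern: one or more of any character (non-capturing group); then 3 to 5 of any character (captured as 'val').
Matches to split on: at [0:7] → '.n6vj. '.
With a capturing group present, the delimiter's captured portion is kept in the result list.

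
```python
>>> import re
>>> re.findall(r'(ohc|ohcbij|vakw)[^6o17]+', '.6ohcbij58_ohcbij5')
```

['ohc', 'ohc']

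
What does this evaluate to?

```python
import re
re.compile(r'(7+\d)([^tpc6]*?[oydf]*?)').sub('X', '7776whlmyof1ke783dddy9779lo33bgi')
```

'Xwhlmyof1keX3dddy9Xlo33bgi'

Pattern: one or more of the literal '7', then a digit (captured); then zero or more of any character except [tpc6] (lazy), then zero or more of one of [oydf] (lazy) (captured).
Matches: at [0:4] → '7776'; at [14:16] → '78'; at [22:25] → '779'.
Each match is replaced by 'X'.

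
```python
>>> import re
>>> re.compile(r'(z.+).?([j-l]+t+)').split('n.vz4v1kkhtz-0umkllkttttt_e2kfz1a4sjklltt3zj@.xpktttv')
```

The pattern matches a literal 'z', then one or more of any character (captured); then optionally any character; then one or more of a character in [j-l], then one or more of a literal 't' (captured).
Matches to split on: at [3:52] → 'z4v1kkhtz-0umkllkttttt_e2kfz1a4sjklltt3zj@.xpkttt'.
With a capturing group present, the delimiter's captured portion is kept in the result list.

['n.v', 'z4v1kkhtz-0umkllkttttt_e2kfz1a4sjklltt3zj@.xp', 'kttt', 'v']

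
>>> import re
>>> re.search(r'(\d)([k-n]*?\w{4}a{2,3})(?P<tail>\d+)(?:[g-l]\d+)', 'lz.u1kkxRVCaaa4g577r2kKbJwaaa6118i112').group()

'1kkxRVCaaa4g577'

The pattern matches a digit (captured); then zero or more of a character in [k-n] (lazy), then exactly 4 of a word character, then 2 to 3 of the literal 'a' (captured); then one or more of a digit (captured as 'tail'); then a character in [g-l], then one or more of a digit (non-capturing group).
The match spans [4:19] → '1kkxRVCaaa4g577'.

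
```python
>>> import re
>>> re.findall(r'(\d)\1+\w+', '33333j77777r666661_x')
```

`\1` has to match the exact text group 1 already captured.
One capturing group, so `findall` returns just the captured substring from the one match — 1 in all.

['3']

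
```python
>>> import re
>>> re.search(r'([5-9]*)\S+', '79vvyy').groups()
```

('79',)

The pattern matches zero or more of a character in [5-9] (captured); then one or more of a non-whitespace character.
`re.search` tries every starting position until one works.
The match spans [0:6] → '79vvyy'.
Captured: group 1 = '79'.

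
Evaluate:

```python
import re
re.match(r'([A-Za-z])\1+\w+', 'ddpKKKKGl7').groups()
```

('d',)

The match spans [0:10] → 'ddpKKKKGl7'.
Captured: group 1 = 'd'.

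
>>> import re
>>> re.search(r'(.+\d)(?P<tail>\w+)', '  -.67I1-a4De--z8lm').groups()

The match spans [0:19] → '  -.67I1-a4De--z8lm'.
Captured: group 1 = '  -.67I1-a4De--z8', group 2 = 'lm'.

('  -.67I1-a4De--z8', 'lm')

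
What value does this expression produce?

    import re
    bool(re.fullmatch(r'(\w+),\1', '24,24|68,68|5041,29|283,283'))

`\1` has to match the exact text group 1 already captured.
`re.fullmatch` requires the pattern to consume the entire string.
Here there's no way to consume every character, so the call returns None, and `bool(None)` is False.

False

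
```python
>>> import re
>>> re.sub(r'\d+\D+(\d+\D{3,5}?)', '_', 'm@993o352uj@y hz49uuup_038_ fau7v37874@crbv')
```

'm@_y hz_au_bv'

With the lazy modifier that quantifier settles for the fewest repetitions that let the rest of the pattern succeed (the atoms after it are unaffected and can still be greedy).
Each match is replaced by '_'.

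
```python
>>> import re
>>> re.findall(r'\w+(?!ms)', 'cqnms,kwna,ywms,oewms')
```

A negative assertion filters positions out without eating any characters.
No capturing groups, so `findall` returns the 4 full match strings.

['cqnms', 'kwna', 'ywms', 'oewms']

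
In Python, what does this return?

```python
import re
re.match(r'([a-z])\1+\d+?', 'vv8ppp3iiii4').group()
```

The backreference `\1` re-matches whatever the first group consumed, character for character.
`re.match` won't scan ahead — the pattern has to work from the very first character.
The match spans [0:3] → 'vv8'.
Captured: group 1 = 'v'.

'vv8'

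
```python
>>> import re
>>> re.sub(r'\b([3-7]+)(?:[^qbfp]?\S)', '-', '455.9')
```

The pattern matches a word boundary (`\b`, zero-width); then one or more of a character in [3-7] (captured); then optionally any character except [qbfp], then a non-whitespace character (non-capturing group).
Matches: at [0:5] → '455.9'.
`sub` substitutes '-' at each match site.

'-'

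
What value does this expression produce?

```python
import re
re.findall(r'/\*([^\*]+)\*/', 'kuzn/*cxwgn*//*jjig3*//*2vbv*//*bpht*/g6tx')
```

['cxwgn', 'jjig3', '2vbv', 'bpht']

`findall` collects group 1 from each match (4 total).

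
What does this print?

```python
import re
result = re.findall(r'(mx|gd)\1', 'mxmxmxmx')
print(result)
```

['mx', 'mx']

`\1` has to match the exact text group 1 already captured.
Matches: at [0:4] match 'mxmx', group 1 = 'mx'; at [4:8] match 'mxmx', group 1 = 'mx'.
With a single group, `findall` returns only what that group captured — 2 items.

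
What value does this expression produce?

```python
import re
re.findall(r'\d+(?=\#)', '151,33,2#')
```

['2']

The lookaround is zero-width — it requires the adjacent text to match without consuming it, so the asserted text isn't part of the match.
With no groups in the pattern, `findall` gives back each whole match — 1 here.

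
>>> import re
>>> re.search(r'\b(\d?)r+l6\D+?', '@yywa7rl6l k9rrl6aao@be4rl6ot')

None

Pattern: a word boundary (`\b`, zero-width); then optionally a digit (captured); then one or more of a literal 'r', then the literal 'l6', then one or more of a non-digit (lazy).
Here no position works, so the call returns None.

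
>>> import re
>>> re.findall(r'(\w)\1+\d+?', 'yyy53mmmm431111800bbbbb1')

['y', 'm', '1', 'b']

The backreference `\1` re-matches whatever the first group consumed, character for character.
Scanning left to right: at [0:4] match 'yyy5', group 1 = 'y'; at [5:10] match 'mmmm4', group 1 = 'm'; at [11:16] match '11118', group 1 = '1'; at [18:24] match 'bbbbb1', group 1 = 'b'.
With a single group, `findall` returns only what that group captured — 4 items.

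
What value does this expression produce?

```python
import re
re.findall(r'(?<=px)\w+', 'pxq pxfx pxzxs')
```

Lookahead/lookbehind check context without consuming it, so the matched span excludes the asserted characters.
With no groups in the pattern, `findall` gives back each whole match — 3 here.

['q', 'fx', 'zxs']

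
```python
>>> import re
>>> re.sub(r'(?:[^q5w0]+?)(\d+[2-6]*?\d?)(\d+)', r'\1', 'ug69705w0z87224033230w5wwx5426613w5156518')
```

Pattern: one or more of any character except [q5w0] (lazy) (non-capturing group); then one or more of a digit, then zero or more of a character in [2-6] (lazy), then optionally a digit (captured); then one or more of a digit (captured).
A non-greedy quantifier consumes as few characters as it can — just enough that the remainder of the pattern still matches from where it stops; whatever follows it matches normally.
Matches: at [0:7] → 'ug69705'; at [9:21] → 'z87224033230'; at [25:33] → 'x5426613'; at [35:41] → '156518'.
`\1` in the replacement pulls in group 1's text for each match.

'6970w08722403323w5ww542661w55651'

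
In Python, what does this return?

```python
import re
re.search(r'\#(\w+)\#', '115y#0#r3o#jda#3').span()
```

(4, 7)

The match spans [4:7] → '#0#'.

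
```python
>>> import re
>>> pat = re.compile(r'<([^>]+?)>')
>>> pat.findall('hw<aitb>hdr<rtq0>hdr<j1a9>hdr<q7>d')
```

['aitb', 'rtq0', 'j1a9', 'q7']

Because there's exactly one group, `findall` drops the full match and keeps group 1 from each hit.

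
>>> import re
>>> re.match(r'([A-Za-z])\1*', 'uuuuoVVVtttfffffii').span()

`match` is anchored at position 0; if the pattern doesn't fit there, it returns None.
The match spans [0:4] → 'uuuu'.

(0, 4)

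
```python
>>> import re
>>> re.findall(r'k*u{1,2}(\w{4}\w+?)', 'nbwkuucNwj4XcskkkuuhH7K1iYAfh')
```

['cNwj4', 'hH7K1']

Pattern: zero or more of the literal 'k', then 1 to 2 of a literal 'u'; then exactly 4 of a word character, then one or more of a word character (lazy) (captured).
Matches: at [3:11] match 'kuucNwj4', group 1 = 'cNwj4'; at [14:24] match 'kkkuuhH7K1', group 1 = 'hH7K1'.
Because there's exactly one group, `findall` drops the full match and keeps group 1 from each hit.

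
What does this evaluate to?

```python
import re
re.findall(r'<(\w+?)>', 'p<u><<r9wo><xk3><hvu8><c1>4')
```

Scanning left to right: at [1:4] match '<u>', group 1 = 'u'; at [5:11] match '<r9wo>', group 1 = 'r9wo'; at [11:16] match '<xk3>', group 1 = 'xk3'; at [16:22] match '<hvu8>', group 1 = 'hvu8'; at [22:26] match '<c1>', group 1 = 'c1'.
Because there's exactly one group, `findall` drops the full match and keeps group 1 from each hit.

['u', 'r9wo', 'xk3', 'hvu8', 'c1']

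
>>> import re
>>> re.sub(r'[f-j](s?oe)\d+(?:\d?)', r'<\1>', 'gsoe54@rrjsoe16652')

The pattern matches a character in [f-j]; then optionally the literal 's', then the literal 'oe' (captured); then one or more of a digit; then optionally a digit (non-capturing group).
The replacement refers to a captured group, so each match is rewritten using its own captured text.

'<soe>@rr<soe>'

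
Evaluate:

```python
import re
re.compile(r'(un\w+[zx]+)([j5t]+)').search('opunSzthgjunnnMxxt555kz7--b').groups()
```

('unSzthgjunnnMxx', 't555')

Pattern: the literal 'un', then one or more of a word character, then one or more of one of [zx] (captured); then one or more of one of [j5t] (captured).
`re.search` scans for the first position where the pattern succeeds.
The match spans [2:21] → 'unSzthgjunnnMxxt555'.
Captured: group 1 = 'unSzthgjunnnMxx', group 2 = 't555'.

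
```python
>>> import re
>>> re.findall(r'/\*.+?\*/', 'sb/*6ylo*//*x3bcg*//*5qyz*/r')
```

['/*6ylo*/', '/*x3bcg*/', '/*5qyz*/']

Because the quantifier is non-greedy, it stops expanding at the earliest point where the rest of the pattern can succeed.
Scanning left to right: at [2:10] → '/*6ylo*/'; at [10:19] → '/*x3bcg*/'; at [19:27] → '/*5qyz*/'.
`findall` yields the raw match text (3 of them) because the pattern has no groups.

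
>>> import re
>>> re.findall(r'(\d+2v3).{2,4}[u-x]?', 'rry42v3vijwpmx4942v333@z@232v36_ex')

Pattern: one or more of a digit, then the literal '2v3' (captured); then 2 to 4 of any character, then optionally a character in [u-x].
Matches: at [3:11] match '42v3vijw', group 1 = '42v3'; at [14:24] match '4942v333@z', group 1 = '4942v3'; at [25:34] match '232v36_ex', group 1 = '232v3'.
With a single group, `findall` returns only what that group captured — 3 items.

['42v3', '4942v3', '232v3']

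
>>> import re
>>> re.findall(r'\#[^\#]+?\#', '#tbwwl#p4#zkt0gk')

Scanning left to right: at [0:7] → '#tbwwl#'.
`findall` yields the raw match text (1 of them) because the pattern has no groups.

['#tbwwl#']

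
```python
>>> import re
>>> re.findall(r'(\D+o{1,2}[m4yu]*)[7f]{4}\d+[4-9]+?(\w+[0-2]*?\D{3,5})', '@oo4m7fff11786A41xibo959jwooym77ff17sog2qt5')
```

[('@oo4m', 'A41xibo959jwooym77ff17sog')]

Multiple groups make `findall` return tuples — one 2-tuple for the one match.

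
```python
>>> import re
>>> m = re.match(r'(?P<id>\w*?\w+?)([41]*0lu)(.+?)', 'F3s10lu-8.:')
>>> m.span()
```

(0, 8)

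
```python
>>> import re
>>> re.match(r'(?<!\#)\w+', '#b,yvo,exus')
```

The negative lookahead/lookbehind blocks any match where the forbidden context is present.
`re.match` won't scan ahead — the pattern has to work from the very first character.
Here position 0 doesn't satisfy it, so the call returns None.

None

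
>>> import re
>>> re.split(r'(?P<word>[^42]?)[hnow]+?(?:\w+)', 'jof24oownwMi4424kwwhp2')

This matches optionally any character except [42] (captured as 'word'); then one or more of one of [hnow] (lazy); then one or more of a word character (non-capturing group).
Matches to split on: at [0:22] → 'jof24oownwMi4424kwwhp2'.
`re.split` interleaves the captured-group text with the surrounding fragments.

['', 'j', '']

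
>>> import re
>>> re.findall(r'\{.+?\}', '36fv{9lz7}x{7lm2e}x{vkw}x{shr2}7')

Lazy quantifiers expand one character at a time until the remainder of the pattern can match.
Scanning left to right: at [4:10] → '{9lz7}'; at [11:18] → '{7lm2e}'; at [19:24] → '{vkw}'; at [25:31] → '{shr2}'.
`findall` yields the raw match text (4 of them) because the pattern has no groups.

['{9lz7}', '{7lm2e}', '{vkw}', '{shr2}']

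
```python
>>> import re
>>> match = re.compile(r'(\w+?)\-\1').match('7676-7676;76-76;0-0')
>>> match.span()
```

(0, 9)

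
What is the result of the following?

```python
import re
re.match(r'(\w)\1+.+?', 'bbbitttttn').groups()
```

The backreference `\1` re-matches whatever the first group consumed, character for character.
`re.match` only tries the pattern at the start of the string.
The match spans [0:4] → 'bbbi'.
Captured: group 1 = 'b'.

('b',)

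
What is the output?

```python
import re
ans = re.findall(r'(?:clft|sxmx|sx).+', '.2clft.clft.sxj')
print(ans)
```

['clft.clft.sxj']

Scanning left to right: at [2:15] → 'clft.clft.sxj'.
With no groups in the pattern, `findall` gives back each whole match — 1 here.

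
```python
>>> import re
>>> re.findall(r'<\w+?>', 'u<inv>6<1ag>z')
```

Since nothing is captured, `findall` lists the 2 matched substrings directly.

['<inv>', '<1ag>']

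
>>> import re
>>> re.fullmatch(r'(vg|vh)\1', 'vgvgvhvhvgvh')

None

The backreference `\1` re-matches whatever the first group consumed, character for character.
For `fullmatch`, every character of the input must be accounted for by the pattern.
Here the string isn't matched end-to-end, so the call returns None.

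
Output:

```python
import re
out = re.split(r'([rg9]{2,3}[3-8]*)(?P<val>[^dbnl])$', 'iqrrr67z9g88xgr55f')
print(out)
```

['iqrrr67z9g88x', 'gr55', 'f', '']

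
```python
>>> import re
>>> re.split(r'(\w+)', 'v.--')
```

This matches one or more of a word character (captured).
Matches to split on: at [0:1] → 'v'.
The group in the pattern means `split` returns the separators' captures alongside the pieces.

['', 'v', '.--']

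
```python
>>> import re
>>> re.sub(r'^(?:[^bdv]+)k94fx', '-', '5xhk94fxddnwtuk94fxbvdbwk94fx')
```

'-ddnwtuk94fxbvdbwk94fx'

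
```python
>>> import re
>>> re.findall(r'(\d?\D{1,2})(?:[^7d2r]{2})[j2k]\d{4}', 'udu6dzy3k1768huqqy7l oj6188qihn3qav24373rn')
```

['6dz', '7l', '3q']

Pattern: optionally a digit, then 1 to 2 of a non-digit (captured); then exactly 2 of any character except [7d2r] (non-capturing group); then one of [j2k], then exactly 4 of a digit.
Matches: at [3:13] match '6dzy3k1768', group 1 = '6dz'; at [18:27] match '7l oj6188', group 1 = '7l'; at [31:40] match '3qav24373', group 1 = '3q'.
`findall` collects group 1 from each match (3 total).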